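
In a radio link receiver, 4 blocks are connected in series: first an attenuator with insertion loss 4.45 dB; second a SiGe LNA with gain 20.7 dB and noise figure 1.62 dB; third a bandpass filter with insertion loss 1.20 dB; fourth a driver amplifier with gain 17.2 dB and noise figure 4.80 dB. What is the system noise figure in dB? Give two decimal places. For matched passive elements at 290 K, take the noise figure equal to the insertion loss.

Convert to linear (a loss of L dB is a gain of −L dB): F_i = 10^(NF_i/10), G_i = 10^(G_i,dB/10)
  Stage 1: F_1 = 10^(4.45/10) = 2.786, G_1 = 10^(−4.45/10) = 0.3589
  Stage 2: F_2 = 10^(1.62/10) = 1.452, G_2 = 10^(20.7/10) = 117.5
  Stage 3: F_3 = 10^(1.20/10) = 1.318, G_3 = 10^(−1.20/10) = 0.7586
  Stage 4: F_4 = 10^(4.80/10) = 3.020, G_4 = 10^(17.2/10) = 52.48
Friis cascade:
  F = 2.786 + (1.452 − 1)/0.3589 + (1.318 − 1)/42.17 + (3.020 − 1)/31.99 = 4.116
NF = 10 log₁₀(4.116) = 6.15 dB

6.15 dB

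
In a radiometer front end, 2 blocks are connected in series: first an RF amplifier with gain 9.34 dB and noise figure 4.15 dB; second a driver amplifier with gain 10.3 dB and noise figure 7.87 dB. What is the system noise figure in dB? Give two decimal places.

5.05 dB

Convert to linear (a loss of L dB is a gain of −L dB): F_i = 10^(NF_i/10), G_i = 10^(G_i,dB/10)
  Stage 1: F_1 = 10^(4.15/10) = 2.600, G_1 = 10^(9.34/10) = 8.590
  Stage 2: F_2 = 10^(7.87/10) = 6.124, G_2 = 10^(10.3/10) = 10.72
Friis cascade:
  F = 2.600 + (6.124 − 1)/8.590 = 3.197
NF = 10 log₁₀(3.197) = 5.05 dB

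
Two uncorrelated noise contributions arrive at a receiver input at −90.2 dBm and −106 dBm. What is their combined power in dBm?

Convert to linear, add, convert back:
P₁ = 9.55×10⁻¹³ W, P₂ = 2.51×10⁻¹⁴ W
P_tot = 9.80×10⁻¹³ W → 10 log₁₀(P_tot / 10⁻³) = −90.1 dBm

−90.1 dBm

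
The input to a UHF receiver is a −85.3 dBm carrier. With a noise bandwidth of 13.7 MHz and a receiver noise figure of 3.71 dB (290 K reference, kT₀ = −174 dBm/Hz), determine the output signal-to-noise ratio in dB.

Noise floor: N = −174 + 10 log₁₀(B) + NF
10 log₁₀(1.37×10⁷) = 71.37 dB
N = −174 + 71.37 + 3.71 = −98.92 dBm
SNR = P_sig − N = −85.3 − (−98.92) = 13.62 dB → 13.6 dB

13.6 dB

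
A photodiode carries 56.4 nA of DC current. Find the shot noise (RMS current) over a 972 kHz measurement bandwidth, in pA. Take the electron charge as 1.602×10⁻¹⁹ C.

133 pA

I_n = √(2qI·B)
2qI·B = 2 × 1.602×10⁻¹⁹ × 5.64×10⁻⁸ × 9.72×10⁵ = 1.76×10⁻²⁰ A²
I_n = √(1.76×10⁻²⁰) = 1.33×10⁻¹⁰ A = 133 pA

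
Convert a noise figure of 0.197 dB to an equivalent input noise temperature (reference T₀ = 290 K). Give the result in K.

F = 10^(0.197/10) = 1.04641
T_e = (F − 1)·T₀ = (1.04641 − 1) × 290 = 13.5 K

13.5 K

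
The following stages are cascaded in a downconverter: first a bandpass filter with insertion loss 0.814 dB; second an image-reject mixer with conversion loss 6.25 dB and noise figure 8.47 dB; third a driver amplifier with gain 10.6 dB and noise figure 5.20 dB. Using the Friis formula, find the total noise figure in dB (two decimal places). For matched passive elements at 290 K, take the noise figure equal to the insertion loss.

Convert to linear (a loss of L dB is a gain of −L dB): F_i = 10^(NF_i/10), G_i = 10^(G_i,dB/10)
  Stage 1: F_1 = 10^(0.814/10) = 1.206, G_1 = 10^(−0.814/10) = 0.8291
  Stage 2: F_2 = 10^(8.47/10) = 7.031, G_2 = 10^(−6.25/10) = 0.2371
  Stage 3: F_3 = 10^(5.20/10) = 3.311, G_3 = 10^(10.6/10) = 11.48
Friis cascade:
  F = 1.206 + (7.031 − 1)/0.8291 + (3.311 − 1)/0.1966 = 20.24
NF = 10 log₁₀(20.24) = 13.06 dB

13.06 dB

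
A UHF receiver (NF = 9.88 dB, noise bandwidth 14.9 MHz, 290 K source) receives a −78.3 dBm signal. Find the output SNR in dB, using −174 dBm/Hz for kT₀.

Noise floor: N = −174 + 10 log₁₀(B) + NF
10 log₁₀(1.49×10⁷) = 71.73 dB
N = −174 + 71.73 + 9.88 = −92.39 dBm
SNR = P_sig − N = −78.3 − (−92.39) = 14.09 dB → 14.1 dB

14.1 dB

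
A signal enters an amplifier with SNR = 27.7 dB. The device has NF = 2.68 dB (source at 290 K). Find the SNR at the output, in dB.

By definition F = SNR_in/SNR_out, so in dB: SNR_out = SNR_in − NF
SNR_out = 27.7 − 2.68 = 25.02 dB

25.02 dB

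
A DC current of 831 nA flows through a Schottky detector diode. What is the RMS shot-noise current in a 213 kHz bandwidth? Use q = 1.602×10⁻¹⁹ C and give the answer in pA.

I_n = √(2qI·B)
2qI·B = 2 × 1.602×10⁻¹⁹ × 8.31×10⁻⁷ × 2.13×10⁵ = 5.67×10⁻²⁰ A²
I_n = √(5.67×10⁻²⁰) = 2.38×10⁻¹⁰ A = 238 pA

238 pA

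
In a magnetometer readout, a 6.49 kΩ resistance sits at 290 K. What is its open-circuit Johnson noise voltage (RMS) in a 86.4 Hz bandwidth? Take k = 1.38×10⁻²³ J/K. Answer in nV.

94.7 nV

V_n = √(4kTRB)
4kTRB = 4 × 1.38×10⁻²³ × 290 × 6.49×10³ × 8.64×10¹ = 8.98×10⁻¹⁵ V²
V_n = √(8.98×10⁻¹⁵) = 9.47×10⁻⁸ V = 94.7 nV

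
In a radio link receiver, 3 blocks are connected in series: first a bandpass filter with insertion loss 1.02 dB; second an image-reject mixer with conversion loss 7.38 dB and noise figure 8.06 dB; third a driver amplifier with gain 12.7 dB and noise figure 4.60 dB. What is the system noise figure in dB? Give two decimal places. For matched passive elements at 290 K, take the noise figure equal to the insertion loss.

Convert to linear (a loss of L dB is a gain of −L dB): F_i = 10^(NF_i/10), G_i = 10^(G_i,dB/10)
  Stage 1: F_1 = 10^(1.02/10) = 1.265, G_1 = 10^(−1.02/10) = 0.7907
  Stage 2: F_2 = 10^(8.06/10) = 6.397, G_2 = 10^(−7.38/10) = 0.1828
  Stage 3: F_3 = 10^(4.60/10) = 2.884, G_3 = 10^(12.7/10) = 18.62
Friis cascade:
  F = 1.265 + (6.397 − 1)/0.7907 + (2.884 − 1)/0.1445 = 21.13
NF = 10 log₁₀(21.13) = 13.25 dB

13.25 dB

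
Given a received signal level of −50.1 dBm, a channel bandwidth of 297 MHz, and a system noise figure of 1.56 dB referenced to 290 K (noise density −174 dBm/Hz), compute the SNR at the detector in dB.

37.6 dB

Noise floor: N = −174 + 10 log₁₀(B) + NF
10 log₁₀(2.97×10⁸) = 84.73 dB
N = −174 + 84.73 + 1.56 = −87.71 dBm
SNR = P_sig − N = −50.1 − (−87.71) = 37.61 dB → 37.6 dB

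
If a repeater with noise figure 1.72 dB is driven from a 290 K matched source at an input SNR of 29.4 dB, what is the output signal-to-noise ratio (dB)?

By definition F = SNR_in/SNR_out, so in dB: SNR_out = SNR_in − NF
SNR_out = 29.4 − 1.72 = 27.68 dB

27.68 dB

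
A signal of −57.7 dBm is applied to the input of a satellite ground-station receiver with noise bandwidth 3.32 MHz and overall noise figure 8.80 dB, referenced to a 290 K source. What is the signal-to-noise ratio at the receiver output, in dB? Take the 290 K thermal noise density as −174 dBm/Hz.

42.3 dB

Noise floor: N = −174 + 10 log₁₀(B) + NF
10 log₁₀(3.32×10⁶) = 65.21 dB
N = −174 + 65.21 + 8.80 = −99.99 dBm
SNR = P_sig − N = −57.7 − (−99.99) = 42.29 dB → 42.3 dB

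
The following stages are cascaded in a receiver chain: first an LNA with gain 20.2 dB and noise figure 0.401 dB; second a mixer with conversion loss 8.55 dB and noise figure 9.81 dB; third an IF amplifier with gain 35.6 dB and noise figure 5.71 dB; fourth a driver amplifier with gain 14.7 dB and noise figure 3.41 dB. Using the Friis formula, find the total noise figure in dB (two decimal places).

Convert to linear (a loss of L dB is a gain of −L dB): F_i = 10^(NF_i/10), G_i = 10^(G_i,dB/10)
  Stage 1: F_1 = 10^(0.401/10) = 1.097, G_1 = 10^(20.2/10) = 104.7
  Stage 2: F_2 = 10^(9.81/10) = 9.572, G_2 = 10^(−8.55/10) = 0.1396
  Stage 3: F_3 = 10^(5.71/10) = 3.724, G_3 = 10^(35.6/10) = 3631
  Stage 4: F_4 = 10^(3.41/10) = 2.193, G_4 = 10^(14.7/10) = 29.51
Friis cascade:
  F = 1.097 + (9.572 − 1)/104.7 + (3.724 − 1)/14.62 + (2.193 − 1)/5.309×10⁴ = 1.365
NF = 10 log₁₀(1.365) = 1.35 dB

1.35 dB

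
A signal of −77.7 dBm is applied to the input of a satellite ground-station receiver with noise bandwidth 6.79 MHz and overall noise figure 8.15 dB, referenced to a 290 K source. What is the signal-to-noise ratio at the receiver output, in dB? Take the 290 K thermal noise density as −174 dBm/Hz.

Noise floor: N = −174 + 10 log₁₀(B) + NF
10 log₁₀(6.79×10⁶) = 68.32 dB
N = −174 + 68.32 + 8.15 = −97.53 dBm
SNR = P_sig − N = −77.7 − (−97.53) = 19.83 dB → 19.8 dB

19.8 dB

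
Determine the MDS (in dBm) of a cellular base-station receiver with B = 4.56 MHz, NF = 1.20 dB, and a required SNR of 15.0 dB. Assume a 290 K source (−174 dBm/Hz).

Sensitivity = −174 + 10 log₁₀(B) + NF + SNR_min
= −174 + 66.59 + 1.20 + 15.0
= −91.21 dBm → −91.2 dBm

−91.2 dBm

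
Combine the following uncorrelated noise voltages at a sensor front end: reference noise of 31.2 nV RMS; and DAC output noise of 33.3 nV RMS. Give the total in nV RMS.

Uncorrelated sources add in power (mean-square): V_tot = √(ΣV_i²)
V_tot = √[(3.12×10⁻⁸)² + (3.33×10⁻⁸)²] = 4.56×10⁻⁸ V = 45.6 nV

45.6 nV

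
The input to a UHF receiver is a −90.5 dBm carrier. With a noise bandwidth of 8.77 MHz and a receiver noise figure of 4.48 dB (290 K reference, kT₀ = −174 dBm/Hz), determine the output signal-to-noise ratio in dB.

Noise floor: N = −174 + 10 log₁₀(B) + NF
10 log₁₀(8.77×10⁶) = 69.43 dB
N = −174 + 69.43 + 4.48 = −100.09 dBm
SNR = P_sig − N = −90.5 − (−100.09) = 9.59 dB → 9.6 dB

9.6 dB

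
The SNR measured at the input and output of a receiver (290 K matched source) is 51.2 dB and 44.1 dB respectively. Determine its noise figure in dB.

7.1 dB

NF (dB) = SNR_in(dB) − SNR_out(dB) when the source is at T₀
NF = 51.2 − 44.1 = 7.1 dB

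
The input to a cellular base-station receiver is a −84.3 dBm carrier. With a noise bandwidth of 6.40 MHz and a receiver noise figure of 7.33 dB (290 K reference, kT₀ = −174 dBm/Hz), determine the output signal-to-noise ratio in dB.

14.3 dB

Noise floor: N = −174 + 10 log₁₀(B) + NF
10 log₁₀(6.40×10⁶) = 68.06 dB
N = −174 + 68.06 + 7.33 = −98.61 dBm
SNR = P_sig − N = −84.3 − (−98.61) = 14.31 dB → 14.3 dB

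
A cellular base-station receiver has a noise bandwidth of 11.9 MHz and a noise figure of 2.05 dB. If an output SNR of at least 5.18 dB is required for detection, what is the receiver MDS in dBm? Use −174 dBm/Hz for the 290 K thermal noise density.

−96.0 dBm

Sensitivity = −174 + 10 log₁₀(B) + NF + SNR_min
= −174 + 70.76 + 2.05 + 5.18
= −96.01 dBm → −96.0 dBm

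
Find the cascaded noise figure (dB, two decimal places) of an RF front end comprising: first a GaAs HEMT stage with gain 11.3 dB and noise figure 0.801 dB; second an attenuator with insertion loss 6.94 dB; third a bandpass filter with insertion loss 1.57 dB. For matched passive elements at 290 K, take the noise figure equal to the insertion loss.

Convert to linear (a loss of L dB is a gain of −L dB): F_i = 10^(NF_i/10), G_i = 10^(G_i,dB/10)
  Stage 1: F_1 = 10^(0.801/10) = 1.203, G_1 = 10^(11.3/10) = 13.49
  Stage 2: F_2 = 10^(6.94/10) = 4.943, G_2 = 10^(−6.94/10) = 0.2023
  Stage 3: F_3 = 10^(1.57/10) = 1.435, G_3 = 10^(−1.57/10) = 0.6966
Friis cascade:
  F = 1.203 + (4.943 − 1)/13.49 + (1.435 − 1)/2.729 = 1.654
NF = 10 log₁₀(1.654) = 2.19 dB

2.19 dB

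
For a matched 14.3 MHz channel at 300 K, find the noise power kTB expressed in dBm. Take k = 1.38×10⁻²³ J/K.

−102.3 dBm

P_n = kTB = 1.38×10⁻²³ × 300 × 1.43×10⁷ = 5.92×10⁻¹⁴ W
In dBm: 10 log₁₀(5.92×10⁻¹⁴ / 10⁻³) = −102.3 dBm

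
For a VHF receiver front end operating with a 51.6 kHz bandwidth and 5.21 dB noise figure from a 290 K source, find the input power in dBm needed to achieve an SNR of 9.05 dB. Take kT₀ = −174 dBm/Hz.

Sensitivity = −174 + 10 log₁₀(B) + NF + SNR_min
= −174 + 47.13 + 5.21 + 9.05
= −112.61 dBm → −112.6 dBm

−112.6 dBm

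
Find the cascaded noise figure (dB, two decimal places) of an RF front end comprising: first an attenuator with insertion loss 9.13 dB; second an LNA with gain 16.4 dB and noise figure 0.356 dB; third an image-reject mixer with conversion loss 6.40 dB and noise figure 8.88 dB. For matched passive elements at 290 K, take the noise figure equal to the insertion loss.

Convert to linear (a loss of L dB is a gain of −L dB): F_i = 10^(NF_i/10), G_i = 10^(G_i,dB/10)
  Stage 1: F_1 = 10^(9.13/10) = 8.185, G_1 = 10^(−9.13/10) = 0.1222
  Stage 2: F_2 = 10^(0.356/10) = 1.085, G_2 = 10^(16.4/10) = 43.65
  Stage 3: F_3 = 10^(8.88/10) = 7.727, G_3 = 10^(−6.40/10) = 0.2291
Friis cascade:
  F = 8.185 + (1.085 − 1)/0.1222 + (7.727 − 1)/5.333 = 10.15
NF = 10 log₁₀(10.15) = 10.06 dB

10.06 dB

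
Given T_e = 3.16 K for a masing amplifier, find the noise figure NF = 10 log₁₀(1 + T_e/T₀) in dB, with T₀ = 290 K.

F = 1 + T_e/T₀ = 1 + 3.16/290 = 1.0109
NF = 10 log₁₀(1.0109) = 0.047 dB

0.047 dB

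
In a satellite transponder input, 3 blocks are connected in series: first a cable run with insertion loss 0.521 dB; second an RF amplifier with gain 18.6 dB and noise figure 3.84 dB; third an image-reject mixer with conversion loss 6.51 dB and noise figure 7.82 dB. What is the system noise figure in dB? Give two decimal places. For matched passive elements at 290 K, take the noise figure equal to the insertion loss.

Convert to linear (a loss of L dB is a gain of −L dB): F_i = 10^(NF_i/10), G_i = 10^(G_i,dB/10)
  Stage 1: F_1 = 10^(0.521/10) = 1.127, G_1 = 10^(−0.521/10) = 0.8870
  Stage 2: F_2 = 10^(3.84/10) = 2.421, G_2 = 10^(18.6/10) = 72.44
  Stage 3: F_3 = 10^(7.82/10) = 6.053, G_3 = 10^(−6.51/10) = 0.2234
Friis cascade:
  F = 1.127 + (2.421 − 1)/0.8870 + (6.053 − 1)/64.25 = 2.808
NF = 10 log₁₀(2.808) = 4.48 dB

4.48 dB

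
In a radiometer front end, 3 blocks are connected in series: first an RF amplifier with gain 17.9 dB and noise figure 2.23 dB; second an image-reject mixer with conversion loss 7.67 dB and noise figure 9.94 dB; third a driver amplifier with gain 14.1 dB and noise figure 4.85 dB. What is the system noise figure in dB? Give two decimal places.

Convert to linear (a loss of L dB is a gain of −L dB): F_i = 10^(NF_i/10), G_i = 10^(G_i,dB/10)
  Stage 1: F_1 = 10^(2.23/10) = 1.671, G_1 = 10^(17.9/10) = 61.66
  Stage 2: F_2 = 10^(9.94/10) = 9.863, G_2 = 10^(−7.67/10) = 0.1710
  Stage 3: F_3 = 10^(4.85/10) = 3.055, G_3 = 10^(14.1/10) = 25.70
Friis cascade:
  F = 1.671 + (9.863 − 1)/61.66 + (3.055 − 1)/10.54 = 2.010
NF = 10 log₁₀(2.010) = 3.03 dB

3.03 dB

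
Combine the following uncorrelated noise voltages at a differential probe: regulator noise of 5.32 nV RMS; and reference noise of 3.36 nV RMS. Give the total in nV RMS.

6.29 nV

Uncorrelated sources add in power (mean-square): V_tot = √(ΣV_i²)
V_tot = √[(5.32×10⁻⁹)² + (3.36×10⁻⁹)²] = 6.29×10⁻⁹ V = 6.29 nV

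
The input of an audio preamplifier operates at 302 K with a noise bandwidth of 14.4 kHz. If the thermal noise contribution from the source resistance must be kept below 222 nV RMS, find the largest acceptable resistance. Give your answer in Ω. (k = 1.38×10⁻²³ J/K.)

205 Ω

Johnson–Nyquist: V_n = √(4kTRB) ⇒ R = V_n² / (4kTB)
4kTB = 4 × 1.38×10⁻²³ × 302 × 1.44×10⁴ = 2.40×10⁻¹⁶
R = (2.22×10⁻⁷)² / 2.40×10⁻¹⁶ = 2.05×10² Ω = 205 Ω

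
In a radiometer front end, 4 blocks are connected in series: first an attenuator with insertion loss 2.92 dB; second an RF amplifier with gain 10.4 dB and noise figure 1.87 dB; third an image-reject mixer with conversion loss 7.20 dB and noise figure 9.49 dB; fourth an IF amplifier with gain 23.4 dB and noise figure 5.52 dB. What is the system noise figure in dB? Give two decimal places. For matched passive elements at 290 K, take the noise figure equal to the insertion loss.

8.34 dB

Convert to linear (a loss of L dB is a gain of −L dB): F_i = 10^(NF_i/10), G_i = 10^(G_i,dB/10)
  Stage 1: F_1 = 10^(2.92/10) = 1.959, G_1 = 10^(−2.92/10) = 0.5105
  Stage 2: F_2 = 10^(1.87/10) = 1.538, G_2 = 10^(10.4/10) = 10.96
  Stage 3: F_3 = 10^(9.49/10) = 8.892, G_3 = 10^(−7.20/10) = 0.1905
  Stage 4: F_4 = 10^(5.52/10) = 3.565, G_4 = 10^(23.4/10) = 218.8
Friis cascade:
  F = 1.959 + (1.538 − 1)/0.5105 + (8.892 − 1)/5.598 + (3.565 − 1)/1.067 = 6.827
NF = 10 log₁₀(6.827) = 8.34 dB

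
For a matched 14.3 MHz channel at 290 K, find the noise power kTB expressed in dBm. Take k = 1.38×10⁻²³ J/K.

−102.4 dBm

P_n = kTB = 1.38×10⁻²³ × 290 × 1.43×10⁷ = 5.72×10⁻¹⁴ W
In dBm: 10 log₁₀(5.72×10⁻¹⁴ / 10⁻³) = −102.4 dBm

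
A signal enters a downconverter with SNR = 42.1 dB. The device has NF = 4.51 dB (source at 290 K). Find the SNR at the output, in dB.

37.59 dB

By definition F = SNR_in/SNR_out, so in dB: SNR_out = SNR_in − NF
SNR_out = 42.1 − 4.51 = 37.59 dB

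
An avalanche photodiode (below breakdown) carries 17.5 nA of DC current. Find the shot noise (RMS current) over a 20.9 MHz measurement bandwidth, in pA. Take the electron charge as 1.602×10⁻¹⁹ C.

342 pA

I_n = √(2qI·B)
2qI·B = 2 × 1.602×10⁻¹⁹ × 1.75×10⁻⁸ × 2.09×10⁷ = 1.17×10⁻¹⁹ A²
I_n = √(1.17×10⁻¹⁹) = 3.42×10⁻¹⁰ A = 342 pA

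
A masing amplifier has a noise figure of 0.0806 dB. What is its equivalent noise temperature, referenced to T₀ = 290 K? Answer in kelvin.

F = 10^(0.0806/10) = 1.01873
T_e = (F − 1)·T₀ = (1.01873 − 1) × 290 = 5.43 K

5.43 K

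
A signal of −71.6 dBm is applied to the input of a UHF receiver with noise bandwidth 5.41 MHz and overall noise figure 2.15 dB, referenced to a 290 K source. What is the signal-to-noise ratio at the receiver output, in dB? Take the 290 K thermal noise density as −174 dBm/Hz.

Noise floor: N = −174 + 10 log₁₀(B) + NF
10 log₁₀(5.41×10⁶) = 67.33 dB
N = −174 + 67.33 + 2.15 = −104.52 dBm
SNR = P_sig − N = −71.6 − (−104.52) = 32.92 dB → 32.9 dB

32.9 dB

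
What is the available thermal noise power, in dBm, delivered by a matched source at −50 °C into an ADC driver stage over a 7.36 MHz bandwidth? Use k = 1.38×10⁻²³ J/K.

T = −50 °C + 273.15 = 223.15 K
P_n = kTB = 1.38×10⁻²³ × 223.15 × 7.36×10⁶ = 2.27×10⁻¹⁴ W
In dBm: 10 log₁₀(2.27×10⁻¹⁴ / 10⁻³) = −106.4 dBm

−106.4 dBm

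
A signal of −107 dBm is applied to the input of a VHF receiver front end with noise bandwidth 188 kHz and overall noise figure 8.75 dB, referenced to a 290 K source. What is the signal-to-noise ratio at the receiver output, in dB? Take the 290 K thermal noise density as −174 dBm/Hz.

5.5 dB

Noise floor: N = −174 + 10 log₁₀(B) + NF
10 log₁₀(1.88×10⁵) = 52.74 dB
N = −174 + 52.74 + 8.75 = −112.51 dBm
SNR = P_sig − N = −107 − (−112.51) = 5.51 dB → 5.5 dB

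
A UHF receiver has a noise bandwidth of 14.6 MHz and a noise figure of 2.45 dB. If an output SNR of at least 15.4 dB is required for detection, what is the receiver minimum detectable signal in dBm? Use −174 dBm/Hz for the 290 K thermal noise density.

Sensitivity = −174 + 10 log₁₀(B) + NF + SNR_min
= −174 + 71.64 + 2.45 + 15.4
= −84.51 dBm → −84.5 dBm

−84.5 dBm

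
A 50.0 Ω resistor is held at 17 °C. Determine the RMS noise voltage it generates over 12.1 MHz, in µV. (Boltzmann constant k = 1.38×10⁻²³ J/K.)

3.11 µV

T = 17 °C + 273.15 = 290.15 K
V_n = √(4kTRB)
4kTRB = 4 × 1.38×10⁻²³ × 290.15 × 5.00×10¹ × 1.21×10⁷ = 9.69×10⁻¹² V²
V_n = √(9.69×10⁻¹²) = 3.11×10⁻⁶ V = 3.11 µV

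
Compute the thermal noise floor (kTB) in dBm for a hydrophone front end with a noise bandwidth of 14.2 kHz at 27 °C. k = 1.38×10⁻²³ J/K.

−132.3 dBm

T = 27 °C + 273.15 = 300.15 K
P_n = kTB = 1.38×10⁻²³ × 300.15 × 1.42×10⁴ = 5.88×10⁻¹⁷ W
In dBm: 10 log₁₀(5.88×10⁻¹⁷ / 10⁻³) = −132.3 dBm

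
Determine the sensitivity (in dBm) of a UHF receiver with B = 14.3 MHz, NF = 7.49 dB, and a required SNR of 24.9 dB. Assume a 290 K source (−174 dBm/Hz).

−70.1 dBm

Sensitivity = −174 + 10 log₁₀(B) + NF + SNR_min
= −174 + 71.55 + 7.49 + 24.9
= −70.06 dBm → −70.1 dBm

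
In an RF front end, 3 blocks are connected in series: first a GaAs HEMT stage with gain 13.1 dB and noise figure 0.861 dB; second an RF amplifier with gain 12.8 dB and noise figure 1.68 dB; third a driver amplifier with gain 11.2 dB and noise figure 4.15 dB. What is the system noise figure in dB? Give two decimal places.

0.96 dB

Convert to linear (a loss of L dB is a gain of −L dB): F_i = 10^(NF_i/10), G_i = 10^(G_i,dB/10)
  Stage 1: F_1 = 10^(0.861/10) = 1.219, G_1 = 10^(13.1/10) = 20.42
  Stage 2: F_2 = 10^(1.68/10) = 1.472, G_2 = 10^(12.8/10) = 19.05
  Stage 3: F_3 = 10^(4.15/10) = 2.600, G_3 = 10^(11.2/10) = 13.18
Friis cascade:
  F = 1.219 + (1.472 − 1)/20.42 + (2.600 − 1)/389.0 = 1.247
NF = 10 log₁₀(1.247) = 0.96 dB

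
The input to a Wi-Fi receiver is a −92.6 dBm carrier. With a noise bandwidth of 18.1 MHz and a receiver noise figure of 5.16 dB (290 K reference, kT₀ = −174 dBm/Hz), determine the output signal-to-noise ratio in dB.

3.7 dB

Noise floor: N = −174 + 10 log₁₀(B) + NF
10 log₁₀(1.81×10⁷) = 72.58 dB
N = −174 + 72.58 + 5.16 = −96.26 dBm
SNR = P_sig − N = −92.6 − (−96.26) = 3.66 dB → 3.7 dB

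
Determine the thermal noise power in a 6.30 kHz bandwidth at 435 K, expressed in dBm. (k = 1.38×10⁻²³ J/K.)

P_n = kTB = 1.38×10⁻²³ × 435 × 6.30×10³ = 3.78×10⁻¹⁷ W
In dBm: 10 log₁₀(3.78×10⁻¹⁷ / 10⁻³) = −134.2 dBm

−134.2 dBm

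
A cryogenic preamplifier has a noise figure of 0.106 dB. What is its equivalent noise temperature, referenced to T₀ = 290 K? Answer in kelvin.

7.17 K

F = 10^(0.106/10) = 1.02471
T_e = (F − 1)·T₀ = (1.02471 − 1) × 290 = 7.17 K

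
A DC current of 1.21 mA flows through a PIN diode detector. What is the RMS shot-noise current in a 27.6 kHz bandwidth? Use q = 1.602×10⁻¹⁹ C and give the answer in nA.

3.27 nA

I_n = √(2qI·B)
2qI·B = 2 × 1.602×10⁻¹⁹ × 1.21×10⁻³ × 2.76×10⁴ = 1.07×10⁻¹⁷ A²
I_n = √(1.07×10⁻¹⁷) = 3.27×10⁻⁹ A = 3.27 nA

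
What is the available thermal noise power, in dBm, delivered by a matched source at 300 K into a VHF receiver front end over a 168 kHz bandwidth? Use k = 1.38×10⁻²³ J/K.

−121.6 dBm

P_n = kTB = 1.38×10⁻²³ × 300 × 1.68×10⁵ = 6.96×10⁻¹⁶ W
In dBm: 10 log₁₀(6.96×10⁻¹⁶ / 10⁻³) = −121.6 dBm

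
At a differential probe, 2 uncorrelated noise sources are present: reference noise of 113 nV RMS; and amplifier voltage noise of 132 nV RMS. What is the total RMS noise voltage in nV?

174 nV

Uncorrelated sources add in power (mean-square): V_tot = √(ΣV_i²)
V_tot = √[(1.13×10⁻⁷)² + (1.32×10⁻⁷)²] = 1.74×10⁻⁷ V = 174 nV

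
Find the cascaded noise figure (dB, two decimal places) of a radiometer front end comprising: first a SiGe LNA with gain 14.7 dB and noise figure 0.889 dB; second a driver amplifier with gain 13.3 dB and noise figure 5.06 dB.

1.15 dB

Convert to linear (a loss of L dB is a gain of −L dB): F_i = 10^(NF_i/10), G_i = 10^(G_i,dB/10)
  Stage 1: F_1 = 10^(0.889/10) = 1.227, G_1 = 10^(14.7/10) = 29.51
  Stage 2: F_2 = 10^(5.06/10) = 3.206, G_2 = 10^(13.3/10) = 21.38
Friis cascade:
  F = 1.227 + (3.206 − 1)/29.51 = 1.302
NF = 10 log₁₀(1.302) = 1.15 dB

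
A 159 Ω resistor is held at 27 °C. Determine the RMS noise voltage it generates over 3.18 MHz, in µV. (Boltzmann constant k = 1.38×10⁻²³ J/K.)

T = 27 °C + 273.15 = 300.15 K
V_n = √(4kTRB)
4kTRB = 4 × 1.38×10⁻²³ × 300.15 × 1.59×10² × 3.18×10⁶ = 8.38×10⁻¹² V²
V_n = √(8.38×10⁻¹²) = 2.89×10⁻⁶ V = 2.89 µV

2.89 µV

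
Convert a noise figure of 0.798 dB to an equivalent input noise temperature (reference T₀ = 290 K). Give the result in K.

F = 10^(0.798/10) = 1.20171
T_e = (F − 1)·T₀ = (1.20171 − 1) × 290 = 58.5 K

58.5 K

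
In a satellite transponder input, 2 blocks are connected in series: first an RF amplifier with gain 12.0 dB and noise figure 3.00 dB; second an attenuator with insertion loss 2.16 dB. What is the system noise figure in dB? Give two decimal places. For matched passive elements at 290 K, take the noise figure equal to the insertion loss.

3.09 dB

Convert to linear (a loss of L dB is a gain of −L dB): F_i = 10^(NF_i/10), G_i = 10^(G_i,dB/10)
  Stage 1: F_1 = 10^(3.00/10) = 1.995, G_1 = 10^(12.0/10) = 15.85
  Stage 2: F_2 = 10^(2.16/10) = 1.644, G_2 = 10^(−2.16/10) = 0.6081
Friis cascade:
  F = 1.995 + (1.644 − 1)/15.85 = 2.036
NF = 10 log₁₀(2.036) = 3.09 dB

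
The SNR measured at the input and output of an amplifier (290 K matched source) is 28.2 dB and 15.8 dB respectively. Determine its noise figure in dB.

12.4 dB

NF (dB) = SNR_in(dB) − SNR_out(dB) when the source is at T₀
NF = 28.2 − 15.8 = 12.4 dB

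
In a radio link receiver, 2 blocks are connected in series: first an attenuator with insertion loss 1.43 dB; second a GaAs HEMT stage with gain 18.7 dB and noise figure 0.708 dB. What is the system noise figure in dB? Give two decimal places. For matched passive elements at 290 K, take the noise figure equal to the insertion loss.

Convert to linear (a loss of L dB is a gain of −L dB): F_i = 10^(NF_i/10), G_i = 10^(G_i,dB/10)
  Stage 1: F_1 = 10^(1.43/10) = 1.390, G_1 = 10^(−1.43/10) = 0.7194
  Stage 2: F_2 = 10^(0.708/10) = 1.177, G_2 = 10^(18.7/10) = 74.13
Friis cascade:
  F = 1.390 + (1.177 − 1)/0.7194 = 1.636
NF = 10 log₁₀(1.636) = 2.14 dB

2.14 dB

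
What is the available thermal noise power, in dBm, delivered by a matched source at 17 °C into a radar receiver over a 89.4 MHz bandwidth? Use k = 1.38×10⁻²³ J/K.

T = 17 °C + 273.15 = 290.15 K
P_n = kTB = 1.38×10⁻²³ × 290.15 × 8.94×10⁷ = 3.58×10⁻¹³ W
In dBm: 10 log₁₀(3.58×10⁻¹³ / 10⁻³) = −94.5 dBm

−94.5 dBm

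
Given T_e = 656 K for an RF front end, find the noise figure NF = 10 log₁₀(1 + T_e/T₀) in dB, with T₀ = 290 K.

5.13 dB

F = 1 + T_e/T₀ = 1 + 656/290 = 3.26207
NF = 10 log₁₀(3.26207) = 5.13 dB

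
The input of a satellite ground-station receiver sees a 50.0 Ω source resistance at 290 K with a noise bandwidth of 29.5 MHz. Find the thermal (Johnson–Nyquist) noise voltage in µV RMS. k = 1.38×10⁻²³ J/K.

4.86 µV

V_n = √(4kTRB)
4kTRB = 4 × 1.38×10⁻²³ × 290 × 5.00×10¹ × 2.95×10⁷ = 2.36×10⁻¹¹ V²
V_n = √(2.36×10⁻¹¹) = 4.86×10⁻⁶ V = 4.86 µV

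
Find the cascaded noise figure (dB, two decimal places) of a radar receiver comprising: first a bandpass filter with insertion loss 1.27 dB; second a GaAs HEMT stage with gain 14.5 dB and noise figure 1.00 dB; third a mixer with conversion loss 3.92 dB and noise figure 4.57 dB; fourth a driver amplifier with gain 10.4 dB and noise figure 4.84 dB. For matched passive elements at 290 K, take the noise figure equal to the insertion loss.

3.04 dB

Convert to linear (a loss of L dB is a gain of −L dB): F_i = 10^(NF_i/10), G_i = 10^(G_i,dB/10)
  Stage 1: F_1 = 10^(1.27/10) = 1.340, G_1 = 10^(−1.27/10) = 0.7464
  Stage 2: F_2 = 10^(1.00/10) = 1.259, G_2 = 10^(14.5/10) = 28.18
  Stage 3: F_3 = 10^(4.57/10) = 2.864, G_3 = 10^(−3.92/10) = 0.4055
  Stage 4: F_4 = 10^(4.84/10) = 3.048, G_4 = 10^(10.4/10) = 10.96
Friis cascade:
  F = 1.340 + (1.259 − 1)/0.7464 + (2.864 − 1)/21.04 + (3.048 − 1)/8.531 = 2.015
NF = 10 log₁₀(2.015) = 3.04 dB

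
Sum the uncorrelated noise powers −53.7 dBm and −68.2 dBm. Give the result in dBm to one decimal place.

−53.5 dBm

Convert to linear, add, convert back:
P₁ = 4.27×10⁻⁹ W, P₂ = 1.51×10⁻¹⁰ W
P_tot = 4.42×10⁻⁹ W → 10 log₁₀(P_tot / 10⁻³) = −53.5 dBm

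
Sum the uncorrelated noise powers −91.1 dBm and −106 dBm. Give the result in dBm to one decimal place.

Convert to linear, add, convert back:
P₁ = 7.76×10⁻¹³ W, P₂ = 2.51×10⁻¹⁴ W
P_tot = 8.01×10⁻¹³ W → 10 log₁₀(P_tot / 10⁻³) = −91.0 dBm

−91.0 dBm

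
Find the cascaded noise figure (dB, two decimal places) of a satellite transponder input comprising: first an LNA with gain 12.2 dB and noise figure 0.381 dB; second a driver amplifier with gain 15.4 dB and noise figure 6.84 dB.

Convert to linear (a loss of L dB is a gain of −L dB): F_i = 10^(NF_i/10), G_i = 10^(G_i,dB/10)
  Stage 1: F_1 = 10^(0.381/10) = 1.092, G_1 = 10^(12.2/10) = 16.60
  Stage 2: F_2 = 10^(6.84/10) = 4.831, G_2 = 10^(15.4/10) = 34.67
Friis cascade:
  F = 1.092 + (4.831 − 1)/16.60 = 1.323
NF = 10 log₁₀(1.323) = 1.21 dB

1.21 dB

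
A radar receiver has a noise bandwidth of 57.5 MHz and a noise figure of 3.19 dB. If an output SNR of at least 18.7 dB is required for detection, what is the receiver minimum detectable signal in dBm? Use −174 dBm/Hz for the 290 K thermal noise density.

−74.5 dBm

Sensitivity = −174 + 10 log₁₀(B) + NF + SNR_min
= −174 + 77.6 + 3.19 + 18.7
= −74.51 dBm → −74.5 dBm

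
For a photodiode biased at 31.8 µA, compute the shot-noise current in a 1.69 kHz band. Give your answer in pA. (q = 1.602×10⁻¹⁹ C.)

131 pA

I_n = √(2qI·B)
2qI·B = 2 × 1.602×10⁻¹⁹ × 3.18×10⁻⁵ × 1.69×10³ = 1.72×10⁻²⁰ A²
I_n = √(1.72×10⁻²⁰) = 1.31×10⁻¹⁰ A = 131 pA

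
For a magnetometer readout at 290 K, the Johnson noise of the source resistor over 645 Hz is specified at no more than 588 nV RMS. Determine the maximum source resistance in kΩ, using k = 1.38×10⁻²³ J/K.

Johnson–Nyquist: V_n = √(4kTRB) ⇒ R = V_n² / (4kTB)
4kTB = 4 × 1.38×10⁻²³ × 290 × 6.45×10² = 1.03×10⁻¹⁷
R = (5.88×10⁻⁷)² / 1.03×10⁻¹⁷ = 3.35×10⁴ Ω = 33.5 kΩ

33.5 kΩ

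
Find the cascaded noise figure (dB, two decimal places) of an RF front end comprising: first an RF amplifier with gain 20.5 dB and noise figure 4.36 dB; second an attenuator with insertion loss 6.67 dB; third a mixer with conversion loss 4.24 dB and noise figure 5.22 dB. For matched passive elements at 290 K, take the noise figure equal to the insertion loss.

Convert to linear (a loss of L dB is a gain of −L dB): F_i = 10^(NF_i/10), G_i = 10^(G_i,dB/10)
  Stage 1: F_1 = 10^(4.36/10) = 2.729, G_1 = 10^(20.5/10) = 112.2
  Stage 2: F_2 = 10^(6.67/10) = 4.645, G_2 = 10^(−6.67/10) = 0.2153
  Stage 3: F_3 = 10^(5.22/10) = 3.327, G_3 = 10^(−4.24/10) = 0.3767
Friis cascade:
  F = 2.729 + (4.645 − 1)/112.2 + (3.327 − 1)/24.15 = 2.858
NF = 10 log₁₀(2.858) = 4.56 dB

4.56 dB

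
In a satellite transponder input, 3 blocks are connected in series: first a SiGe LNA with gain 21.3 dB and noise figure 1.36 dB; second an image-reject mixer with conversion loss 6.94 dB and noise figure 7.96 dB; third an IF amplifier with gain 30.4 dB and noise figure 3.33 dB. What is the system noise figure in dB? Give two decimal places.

Convert to linear (a loss of L dB is a gain of −L dB): F_i = 10^(NF_i/10), G_i = 10^(G_i,dB/10)
  Stage 1: F_1 = 10^(1.36/10) = 1.368, G_1 = 10^(21.3/10) = 134.9
  Stage 2: F_2 = 10^(7.96/10) = 6.252, G_2 = 10^(−6.94/10) = 0.2023
  Stage 3: F_3 = 10^(3.33/10) = 2.153, G_3 = 10^(30.4/10) = 1096
Friis cascade:
  F = 1.368 + (6.252 − 1)/134.9 + (2.153 − 1)/27.29 = 1.449
NF = 10 log₁₀(1.449) = 1.61 dB

1.61 dB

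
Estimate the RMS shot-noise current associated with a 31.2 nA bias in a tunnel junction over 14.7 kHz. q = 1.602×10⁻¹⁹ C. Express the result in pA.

I_n = √(2qI·B)
2qI·B = 2 × 1.602×10⁻¹⁹ × 3.12×10⁻⁸ × 1.47×10⁴ = 1.47×10⁻²² A²
I_n = √(1.47×10⁻²²) = 1.21×10⁻¹¹ A = 12.1 pA

12.1 pA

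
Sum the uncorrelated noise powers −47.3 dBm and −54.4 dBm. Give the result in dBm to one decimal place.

−46.5 dBm

Convert to linear, add, convert back:
P₁ = 1.86×10⁻⁸ W, P₂ = 3.63×10⁻⁹ W
P_tot = 2.23×10⁻⁸ W → 10 log₁₀(P_tot / 10⁻³) = −46.5 dBm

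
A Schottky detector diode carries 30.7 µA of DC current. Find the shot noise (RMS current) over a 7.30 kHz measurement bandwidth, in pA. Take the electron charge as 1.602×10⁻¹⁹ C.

I_n = √(2qI·B)
2qI·B = 2 × 1.602×10⁻¹⁹ × 3.07×10⁻⁵ × 7.30×10³ = 7.18×10⁻²⁰ A²
I_n = √(7.18×10⁻²⁰) = 2.68×10⁻¹⁰ A = 268 pA

268 pA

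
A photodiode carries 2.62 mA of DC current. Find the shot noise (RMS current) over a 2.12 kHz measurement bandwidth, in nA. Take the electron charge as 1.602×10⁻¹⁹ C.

I_n = √(2qI·B)
2qI·B = 2 × 1.602×10⁻¹⁹ × 2.62×10⁻³ × 2.12×10³ = 1.78×10⁻¹⁸ A²
I_n = √(1.78×10⁻¹⁸) = 1.33×10⁻⁹ A = 1.33 nA

1.33 nA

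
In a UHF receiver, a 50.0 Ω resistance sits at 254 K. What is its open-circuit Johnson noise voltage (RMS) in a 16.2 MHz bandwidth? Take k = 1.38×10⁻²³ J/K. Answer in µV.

V_n = √(4kTRB)
4kTRB = 4 × 1.38×10⁻²³ × 254 × 5.00×10¹ × 1.62×10⁷ = 1.14×10⁻¹¹ V²
V_n = √(1.14×10⁻¹¹) = 3.37×10⁻⁶ V = 3.37 µV

3.37 µV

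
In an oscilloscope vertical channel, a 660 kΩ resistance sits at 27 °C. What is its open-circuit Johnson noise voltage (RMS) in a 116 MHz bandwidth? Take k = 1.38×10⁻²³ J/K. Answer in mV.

1.13 mV

T = 27 °C + 273.15 = 300.15 K
V_n = √(4kTRB)
4kTRB = 4 × 1.38×10⁻²³ × 300.15 × 6.60×10⁵ × 1.16×10⁸ = 1.27×10⁻⁶ V²
V_n = √(1.27×10⁻⁶) = 1.13×10⁻³ V = 1.13 mV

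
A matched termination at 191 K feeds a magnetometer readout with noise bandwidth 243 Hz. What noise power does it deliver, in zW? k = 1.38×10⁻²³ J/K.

640 zW

P_n = kTB = 1.38×10⁻²³ × 191 × 2.43×10² = 6.40×10⁻¹⁹ W = 640 zW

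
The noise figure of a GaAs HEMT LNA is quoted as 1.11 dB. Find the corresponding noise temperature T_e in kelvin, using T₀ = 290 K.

F = 10^(1.11/10) = 1.29122
T_e = (F − 1)·T₀ = (1.29122 − 1) × 290 = 84.5 K

84.5 K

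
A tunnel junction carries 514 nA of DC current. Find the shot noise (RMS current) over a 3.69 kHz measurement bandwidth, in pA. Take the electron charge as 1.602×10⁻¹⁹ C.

I_n = √(2qI·B)
2qI·B = 2 × 1.602×10⁻¹⁹ × 5.14×10⁻⁷ × 3.69×10³ = 6.08×10⁻²² A²
I_n = √(6.08×10⁻²²) = 2.47×10⁻¹¹ A = 24.7 pA

24.7 pA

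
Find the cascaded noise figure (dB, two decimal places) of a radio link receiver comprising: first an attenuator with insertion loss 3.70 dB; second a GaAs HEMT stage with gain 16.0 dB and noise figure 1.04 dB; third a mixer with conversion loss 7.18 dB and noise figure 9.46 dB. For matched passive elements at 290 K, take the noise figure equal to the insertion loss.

Convert to linear (a loss of L dB is a gain of −L dB): F_i = 10^(NF_i/10), G_i = 10^(G_i,dB/10)
  Stage 1: F_1 = 10^(3.70/10) = 2.344, G_1 = 10^(−3.70/10) = 0.4266
  Stage 2: F_2 = 10^(1.04/10) = 1.271, G_2 = 10^(16.0/10) = 39.81
  Stage 3: F_3 = 10^(9.46/10) = 8.831, G_3 = 10^(−7.18/10) = 0.1914
Friis cascade:
  F = 2.344 + (1.271 − 1)/0.4266 + (8.831 − 1)/16.98 = 3.440
NF = 10 log₁₀(3.440) = 5.37 dB

5.37 dB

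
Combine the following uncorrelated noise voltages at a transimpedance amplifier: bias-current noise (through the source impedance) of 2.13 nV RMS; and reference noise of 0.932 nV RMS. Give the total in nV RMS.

Uncorrelated sources add in power (mean-square): V_tot = √(ΣV_i²)
V_tot = √[(2.13×10⁻⁹)² + (9.32×10⁻¹⁰)²] = 2.32×10⁻⁹ V = 2.32 nV

2.32 nV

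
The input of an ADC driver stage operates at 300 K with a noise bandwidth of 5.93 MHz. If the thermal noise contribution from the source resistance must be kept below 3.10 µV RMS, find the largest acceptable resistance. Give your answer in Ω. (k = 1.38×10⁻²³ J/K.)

97.9 Ω

Johnson–Nyquist: V_n = √(4kTRB) ⇒ R = V_n² / (4kTB)
4kTB = 4 × 1.38×10⁻²³ × 300 × 5.93×10⁶ = 9.82×10⁻¹⁴
R = (3.10×10⁻⁶)² / 9.82×10⁻¹⁴ = 9.79×10¹ Ω = 97.9 Ω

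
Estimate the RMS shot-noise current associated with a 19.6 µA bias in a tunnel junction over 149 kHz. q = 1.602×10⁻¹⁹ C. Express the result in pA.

967 pA

I_n = √(2qI·B)
2qI·B = 2 × 1.602×10⁻¹⁹ × 1.96×10⁻⁵ × 1.49×10⁵ = 9.36×10⁻¹⁹ A²
I_n = √(9.36×10⁻¹⁹) = 9.67×10⁻¹⁰ A = 967 pA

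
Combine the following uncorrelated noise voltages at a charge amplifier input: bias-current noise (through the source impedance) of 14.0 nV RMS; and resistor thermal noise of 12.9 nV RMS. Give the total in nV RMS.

19.0 nV

Uncorrelated sources add in power (mean-square): V_tot = √(ΣV_i²)
V_tot = √[(1.40×10⁻⁸)² + (1.29×10⁻⁸)²] = 1.90×10⁻⁸ V = 19.0 nV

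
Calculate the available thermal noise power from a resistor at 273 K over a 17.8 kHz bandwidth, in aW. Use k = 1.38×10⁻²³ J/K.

67.1 aW

P_n = kTB = 1.38×10⁻²³ × 273 × 1.78×10⁴ = 6.71×10⁻¹⁷ W = 67.1 aW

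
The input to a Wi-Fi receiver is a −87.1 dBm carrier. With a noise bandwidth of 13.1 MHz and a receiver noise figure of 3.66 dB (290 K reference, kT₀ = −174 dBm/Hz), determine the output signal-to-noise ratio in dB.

Noise floor: N = −174 + 10 log₁₀(B) + NF
10 log₁₀(1.31×10⁷) = 71.17 dB
N = −174 + 71.17 + 3.66 = −99.17 dBm
SNR = P_sig − N = −87.1 − (−99.17) = 12.07 dB → 12.1 dB

12.1 dB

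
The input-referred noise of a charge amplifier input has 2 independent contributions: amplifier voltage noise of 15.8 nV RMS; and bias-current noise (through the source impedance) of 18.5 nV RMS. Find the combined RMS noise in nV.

24.3 nV

Uncorrelated sources add in power (mean-square): V_tot = √(ΣV_i²)
V_tot = √[(1.58×10⁻⁸)² + (1.85×10⁻⁸)²] = 2.43×10⁻⁸ V = 24.3 nV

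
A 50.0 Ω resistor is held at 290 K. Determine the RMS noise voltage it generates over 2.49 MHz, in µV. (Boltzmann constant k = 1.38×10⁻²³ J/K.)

V_n = √(4kTRB)
4kTRB = 4 × 1.38×10⁻²³ × 290 × 5.00×10¹ × 2.49×10⁶ = 1.99×10⁻¹² V²
V_n = √(1.99×10⁻¹²) = 1.41×10⁻⁶ V = 1.41 µV

1.41 µV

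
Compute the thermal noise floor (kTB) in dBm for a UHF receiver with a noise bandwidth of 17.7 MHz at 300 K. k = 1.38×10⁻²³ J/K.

P_n = kTB = 1.38×10⁻²³ × 300 × 1.77×10⁷ = 7.33×10⁻¹⁴ W
In dBm: 10 log₁₀(7.33×10⁻¹⁴ / 10⁻³) = −101.4 dBm

−101.4 dBm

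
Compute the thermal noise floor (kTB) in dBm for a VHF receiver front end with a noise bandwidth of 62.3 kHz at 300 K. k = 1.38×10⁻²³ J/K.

P_n = kTB = 1.38×10⁻²³ × 300 × 6.23×10⁴ = 2.58×10⁻¹⁶ W
In dBm: 10 log₁₀(2.58×10⁻¹⁶ / 10⁻³) = −125.9 dBm

−125.9 dBm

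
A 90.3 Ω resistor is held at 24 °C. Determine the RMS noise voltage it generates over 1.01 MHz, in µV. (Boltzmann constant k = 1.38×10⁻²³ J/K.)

T = 24 °C + 273.15 = 297.15 K
V_n = √(4kTRB)
4kTRB = 4 × 1.38×10⁻²³ × 297.15 × 9.03×10¹ × 1.01×10⁶ = 1.50×10⁻¹² V²
V_n = √(1.50×10⁻¹²) = 1.22×10⁻⁶ V = 1.22 µV

1.22 µV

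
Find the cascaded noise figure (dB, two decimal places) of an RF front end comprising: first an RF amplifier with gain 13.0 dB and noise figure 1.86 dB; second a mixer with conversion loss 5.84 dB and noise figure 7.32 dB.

2.44 dB

Convert to linear (a loss of L dB is a gain of −L dB): F_i = 10^(NF_i/10), G_i = 10^(G_i,dB/10)
  Stage 1: F_1 = 10^(1.86/10) = 1.535, G_1 = 10^(13.0/10) = 19.95
  Stage 2: F_2 = 10^(7.32/10) = 5.395, G_2 = 10^(−5.84/10) = 0.2606
Friis cascade:
  F = 1.535 + (5.395 − 1)/19.95 = 1.755
NF = 10 log₁₀(1.755) = 2.44 dB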